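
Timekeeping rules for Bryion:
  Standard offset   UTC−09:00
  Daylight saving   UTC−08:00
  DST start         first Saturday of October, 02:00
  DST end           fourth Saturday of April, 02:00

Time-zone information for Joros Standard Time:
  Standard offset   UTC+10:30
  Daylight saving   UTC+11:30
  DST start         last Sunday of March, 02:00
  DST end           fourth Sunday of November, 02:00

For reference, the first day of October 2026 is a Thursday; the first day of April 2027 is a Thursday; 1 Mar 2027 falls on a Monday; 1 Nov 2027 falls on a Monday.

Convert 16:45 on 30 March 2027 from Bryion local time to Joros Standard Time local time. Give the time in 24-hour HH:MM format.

1 October 2026 is a Thursday, so the first Saturday is October 3.
1 April 2027 is a Thursday, so the first Saturday is April 3 and the fourth is April 24.
30 March 2027 falls between 3 October 2026 and 24 April 2027, so daylight saving is in effect and Bryion is at UTC−08:00.
16:45 Bryion + 8h = 00:45 UTC (rolling into the next day, 31 March 2027).
1 March 2027 is a Monday, so Sundays fall on 7, 14, 21, 28; the last is March 28.
1 November 2027 is a Monday, so the first Sunday is November 7 and the fourth is November 28.
At the standard offset (UTC+10:30), 00:45 UTC + 10h30m = 11:15 Joros Standard Time standard time.
Daylight saving runs 28 March – 28 November; the standard-time date in Joros Standard Time, 31 March 2027, is inside that window, so Joros Standard Time is at UTC+11:30.
00:45 UTC + 11h30m = 12:15 Joros Standard Time.

12:15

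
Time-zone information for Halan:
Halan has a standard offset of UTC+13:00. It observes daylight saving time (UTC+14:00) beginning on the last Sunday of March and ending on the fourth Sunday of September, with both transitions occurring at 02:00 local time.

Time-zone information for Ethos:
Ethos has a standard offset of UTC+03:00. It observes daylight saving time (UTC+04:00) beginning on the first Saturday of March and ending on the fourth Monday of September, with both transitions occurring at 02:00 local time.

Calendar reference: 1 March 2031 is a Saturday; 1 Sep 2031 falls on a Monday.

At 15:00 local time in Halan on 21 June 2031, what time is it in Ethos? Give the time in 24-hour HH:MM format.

05:00

1 March 2031 is a Saturday, so Sundays fall on 2, 9, 16, 23, 30; the last is March 30.
1 September 2031 is a Monday, so the first Sunday is September 7 and the fourth is September 28.
21 June 2031 lies within the daylight-saving period (30 March – 28 September), so Halan is on daylight time, UTC+14:00.
15:00 Halan − 14h = 01:00 UTC.
1 March 2031 is a Saturday, so the first Saturday is March 1.
1 September 2031 is a Monday, so the first Monday is September 1 and the fourth is September 22.
At the standard offset (UTC+03:00), 01:00 UTC + 3h = 04:00 Ethos standard time.
The standard-time date in Ethos, 21 June 2031, lies within the daylight-saving period (1 March – 22 September), so Ethos is on daylight time, UTC+04:00.
01:00 UTC + 4h = 05:00 Ethos.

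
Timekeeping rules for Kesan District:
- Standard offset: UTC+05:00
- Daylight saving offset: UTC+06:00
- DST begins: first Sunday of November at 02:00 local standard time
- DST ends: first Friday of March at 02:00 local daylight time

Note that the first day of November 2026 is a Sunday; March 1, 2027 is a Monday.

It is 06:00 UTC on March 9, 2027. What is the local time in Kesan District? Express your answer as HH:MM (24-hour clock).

11:00

1 November 2026 is a Sunday, so the first Sunday is November 1.
1 March 2027 is a Monday, so the first Friday is March 5.
At the standard offset (UTC+05:00), 06:00 UTC + 5h = 11:00 Kesan District standard time.
Daylight saving runs 1 November 2026 – 5 March 2027; the standard-time date in Kesan District, March 9, 2027, is outside that window, so Kesan District is on standard time at UTC+05:00.
06:00 UTC + 5h = 11:00 local.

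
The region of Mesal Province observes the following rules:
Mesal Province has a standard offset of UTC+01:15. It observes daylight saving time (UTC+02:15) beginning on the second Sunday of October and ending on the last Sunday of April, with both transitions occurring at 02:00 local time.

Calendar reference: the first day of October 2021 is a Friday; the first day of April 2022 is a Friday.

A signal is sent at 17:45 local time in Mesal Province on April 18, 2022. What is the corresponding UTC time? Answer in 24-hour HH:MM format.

15:30

1 October 2021 is a Friday, so the first Sunday is October 3 and the second is October 10.
1 April 2022 is a Friday, so Sundays fall on 3, 10, 17, 24; the last is April 24.
Daylight saving runs 10 October 2021 – 24 April 2022; April 18, 2022 is inside that window, so Mesal Province is at UTC+02:15.
17:45 local − 2h15m = 15:30 UTC.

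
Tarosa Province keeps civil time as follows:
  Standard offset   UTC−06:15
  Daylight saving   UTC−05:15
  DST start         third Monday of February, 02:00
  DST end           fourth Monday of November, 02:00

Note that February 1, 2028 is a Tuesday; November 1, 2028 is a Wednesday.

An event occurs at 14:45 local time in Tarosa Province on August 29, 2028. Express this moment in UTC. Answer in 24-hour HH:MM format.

20:00

1 February 2028 is a Tuesday, so the first Monday is February 7 and the third is February 21.
1 November 2028 is a Wednesday, so the first Monday is November 6 and the fourth is November 27.
August 29, 2028 lies within the daylight-saving period (21 February – 27 November), so Tarosa Province is on daylight time, UTC−05:15.
14:45 local + 5h15m = 20:00 UTC.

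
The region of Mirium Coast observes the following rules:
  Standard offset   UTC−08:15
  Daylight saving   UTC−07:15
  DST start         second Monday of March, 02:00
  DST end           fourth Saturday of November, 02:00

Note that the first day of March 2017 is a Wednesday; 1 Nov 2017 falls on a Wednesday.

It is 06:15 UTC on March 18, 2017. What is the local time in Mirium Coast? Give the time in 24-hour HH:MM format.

23:00

1 March 2017 is a Wednesday, so the first Monday is March 6 and the second is March 13.
1 November 2017 is a Wednesday, so the first Saturday is November 4 and the fourth is November 25.
At the standard offset (UTC−08:15), 06:15 UTC − 8h15m = 22:00 Mirium Coast standard time (rolling into the previous day, 17 March 2017).
The standard-time date in Mirium Coast, March 17, 2017, lies within the daylight-saving period (13 March – 25 November), so Mirium Coast is on daylight time, UTC−07:15.
06:15 UTC − 7h15m = 23:00 local (rolling into the previous day, 17 March 2017).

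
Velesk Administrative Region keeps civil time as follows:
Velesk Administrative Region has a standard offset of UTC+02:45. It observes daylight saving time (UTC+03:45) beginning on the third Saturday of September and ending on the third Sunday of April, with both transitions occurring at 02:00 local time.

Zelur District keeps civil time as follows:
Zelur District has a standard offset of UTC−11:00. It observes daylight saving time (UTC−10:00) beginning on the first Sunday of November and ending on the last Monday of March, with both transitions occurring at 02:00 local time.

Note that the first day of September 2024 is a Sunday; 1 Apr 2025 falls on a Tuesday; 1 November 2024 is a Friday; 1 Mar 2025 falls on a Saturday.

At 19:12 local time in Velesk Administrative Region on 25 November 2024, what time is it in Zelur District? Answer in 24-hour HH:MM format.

05:27

1 September 2024 is a Sunday, so the first Saturday is September 7 and the third is September 21.
1 April 2025 is a Tuesday, so the first Sunday is April 6 and the third is April 20.
25 November 2024 lies within the daylight-saving period (21 September 2024 – 20 April 2025), so Velesk Administrative Region is on daylight time, UTC+03:45.
19:12 Velesk Administrative Region − 3h45m = 15:27 UTC.
1 November 2024 is a Friday, so the first Sunday is November 3.
1 March 2025 is a Saturday, so Mondays fall on 3, 10, 17, 24, 31; the last is March 31.
At the standard offset (UTC−11:00), 15:27 UTC − 11h = 04:27 Zelur District standard time.
The standard-time date in Zelur District, 25 November 2024, lies within the daylight-saving period (3 November 2024 – 31 March 2025), so Zelur District is on daylight time, UTC−10:00.
15:27 UTC − 10h = 05:27 Zelur District.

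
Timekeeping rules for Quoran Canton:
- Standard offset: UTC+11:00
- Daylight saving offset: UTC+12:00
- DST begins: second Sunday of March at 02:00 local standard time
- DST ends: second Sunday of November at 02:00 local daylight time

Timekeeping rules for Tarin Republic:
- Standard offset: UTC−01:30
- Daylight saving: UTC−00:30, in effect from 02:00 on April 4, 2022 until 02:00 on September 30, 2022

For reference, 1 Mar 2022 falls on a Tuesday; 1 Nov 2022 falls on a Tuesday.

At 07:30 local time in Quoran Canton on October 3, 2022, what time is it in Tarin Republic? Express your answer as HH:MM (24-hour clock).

18:00

1 March 2022 is a Tuesday, so the first Sunday is March 6 and the second is March 13.
1 November 2022 is a Tuesday, so the first Sunday is November 6 and the second is November 13.
October 3, 2022 lies within the daylight-saving period (13 March – 13 November), so Quoran Canton is on daylight time, UTC+12:00.
07:30 Quoran Canton − 12h = 19:30 UTC (rolling into the previous day, 2 October 2022).
At the standard offset (UTC−01:30), 19:30 UTC − 1h30m = 18:00 Tarin Republic standard time.
The standard-time date in Tarin Republic, October 2, 2022, does not fall between 4 April and 30 September, so daylight saving is not in effect and Tarin Republic is at UTC−01:30.
19:30 UTC − 1h30m = 18:00 Tarin Republic.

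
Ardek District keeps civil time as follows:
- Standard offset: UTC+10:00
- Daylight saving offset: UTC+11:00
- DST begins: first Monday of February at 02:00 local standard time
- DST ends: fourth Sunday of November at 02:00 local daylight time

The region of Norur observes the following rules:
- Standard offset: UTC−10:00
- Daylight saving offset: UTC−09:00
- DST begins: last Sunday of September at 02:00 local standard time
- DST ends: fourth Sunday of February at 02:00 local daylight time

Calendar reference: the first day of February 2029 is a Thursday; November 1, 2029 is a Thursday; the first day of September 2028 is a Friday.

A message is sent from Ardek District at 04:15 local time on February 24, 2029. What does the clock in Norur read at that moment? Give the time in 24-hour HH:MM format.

08:15

1 February 2029 is a Thursday, so the first Monday is February 5.
1 November 2029 is a Thursday, so the first Sunday is November 4 and the fourth is November 25.
Daylight saving runs 5 February – 25 November; February 24, 2029 is inside that window, so Ardek District is at UTC+11:00.
04:15 Ardek District − 11h = 17:15 UTC (rolling into the previous day, 23 February 2029).
1 September 2028 is a Friday, so Sundays fall on 3, 10, 17, 24; the last is September 24.
1 February 2029 is a Thursday, so the first Sunday is February 4 and the fourth is February 25.
At the standard offset (UTC−10:00), 17:15 UTC − 10h = 07:15 Norur standard time.
The standard-time date in Norur, February 23, 2029, falls between 24 September 2028 and 25 February 2029, so daylight saving is in effect and Norur is at UTC−09:00.
17:15 UTC − 9h = 08:15 Norur.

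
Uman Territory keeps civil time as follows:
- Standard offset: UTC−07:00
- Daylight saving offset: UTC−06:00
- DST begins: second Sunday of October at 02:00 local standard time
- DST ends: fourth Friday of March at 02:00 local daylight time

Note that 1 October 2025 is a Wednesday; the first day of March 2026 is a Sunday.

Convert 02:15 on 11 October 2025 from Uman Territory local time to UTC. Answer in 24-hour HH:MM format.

09:15

1 October 2025 is a Wednesday, so the first Sunday is October 5 and the second is October 12.
1 March 2026 is a Sunday, so the first Friday is March 6 and the fourth is March 27.
Daylight saving runs 12 October 2025 – 27 March 2026; 11 October 2025 is outside that window, so Uman Territory is on standard time at UTC−07:00.
02:15 local + 7h = 09:15 UTC.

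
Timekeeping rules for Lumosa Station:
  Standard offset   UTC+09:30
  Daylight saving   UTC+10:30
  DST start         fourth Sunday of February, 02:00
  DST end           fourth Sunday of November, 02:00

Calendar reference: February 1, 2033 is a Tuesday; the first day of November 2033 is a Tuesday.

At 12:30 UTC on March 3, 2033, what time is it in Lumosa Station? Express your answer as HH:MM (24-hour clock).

23:00

1 February 2033 is a Tuesday, so the first Sunday is February 6 and the fourth is February 27.
1 November 2033 is a Tuesday, so the first Sunday is November 6 and the fourth is November 27.
At the standard offset (UTC+09:30), 12:30 UTC + 9h30m = 22:00 Lumosa Station standard time.
The standard-time date in Lumosa Station, March 3, 2033, falls between 27 February and 27 November, so daylight saving is in effect and Lumosa Station is at UTC+10:30.
12:30 UTC + 10h30m = 23:00 local.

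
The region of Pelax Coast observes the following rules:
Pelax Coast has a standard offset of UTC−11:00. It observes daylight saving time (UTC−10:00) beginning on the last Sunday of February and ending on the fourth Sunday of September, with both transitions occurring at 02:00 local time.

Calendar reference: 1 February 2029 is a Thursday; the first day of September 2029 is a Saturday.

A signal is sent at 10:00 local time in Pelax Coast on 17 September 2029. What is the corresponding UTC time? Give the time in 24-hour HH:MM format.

1 February 2029 is a Thursday, so Sundays fall on 4, 11, 18, 25; the last is February 25.
1 September 2029 is a Saturday, so the first Sunday is September 2 and the fourth is September 23.
17 September 2029 falls between 25 February and 23 September, so daylight saving is in effect and Pelax Coast is at UTC−10:00.
10:00 local + 10h = 20:00 UTC.

20:00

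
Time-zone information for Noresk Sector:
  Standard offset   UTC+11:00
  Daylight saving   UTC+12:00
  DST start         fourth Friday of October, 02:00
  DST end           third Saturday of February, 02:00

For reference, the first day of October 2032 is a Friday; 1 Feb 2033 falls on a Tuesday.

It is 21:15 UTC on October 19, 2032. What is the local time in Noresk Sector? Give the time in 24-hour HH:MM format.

1 October 2032 is a Friday, so the first Friday is October 1 and the fourth is October 22.
1 February 2033 is a Tuesday, so the first Saturday is February 5 and the third is February 19.
At the standard offset (UTC+11:00), 21:15 UTC + 11h = 08:15 Noresk Sector standard time (rolling into the next day, 20 October 2032).
Daylight saving runs 22 October 2032 – 19 February 2033; the standard-time date in Noresk Sector, October 20, 2032, is outside that window, so Noresk Sector is on standard time at UTC+11:00.
21:15 UTC + 11h = 08:15 local (rolling into the next day, 20 October 2032).

08:15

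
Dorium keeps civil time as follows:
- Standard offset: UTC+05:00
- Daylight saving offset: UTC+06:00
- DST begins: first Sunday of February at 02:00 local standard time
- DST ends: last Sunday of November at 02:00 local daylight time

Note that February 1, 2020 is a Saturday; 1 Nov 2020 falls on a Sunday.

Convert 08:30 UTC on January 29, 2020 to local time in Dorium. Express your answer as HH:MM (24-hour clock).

13:30

1 February 2020 is a Saturday, so the first Sunday is February 2.
1 November 2020 is a Sunday, so Sundays fall on 1, 8, 15, 22, 29; the last is November 29.
At the standard offset (UTC+05:00), 08:30 UTC + 5h = 13:30 Dorium standard time.
Daylight saving runs 2 February – 29 November; the standard-time date in Dorium, January 29, 2020, is outside that window, so Dorium is on standard time at UTC+05:00.
08:30 UTC + 5h = 13:30 local.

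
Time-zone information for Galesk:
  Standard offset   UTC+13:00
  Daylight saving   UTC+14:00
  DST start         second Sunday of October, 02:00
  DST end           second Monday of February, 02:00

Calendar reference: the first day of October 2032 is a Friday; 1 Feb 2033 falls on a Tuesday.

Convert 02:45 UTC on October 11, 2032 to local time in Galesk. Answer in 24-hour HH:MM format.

1 October 2032 is a Friday, so the first Sunday is October 3 and the second is October 10.
1 February 2033 is a Tuesday, so the first Monday is February 7 and the second is February 14.
At the standard offset (UTC+13:00), 02:45 UTC + 13h = 15:45 Galesk standard time.
Daylight saving runs 10 October 2032 – 14 February 2033; the standard-time date in Galesk, October 11, 2032, is inside that window, so Galesk is at UTC+14:00.
02:45 UTC + 14h = 16:45 local.

16:45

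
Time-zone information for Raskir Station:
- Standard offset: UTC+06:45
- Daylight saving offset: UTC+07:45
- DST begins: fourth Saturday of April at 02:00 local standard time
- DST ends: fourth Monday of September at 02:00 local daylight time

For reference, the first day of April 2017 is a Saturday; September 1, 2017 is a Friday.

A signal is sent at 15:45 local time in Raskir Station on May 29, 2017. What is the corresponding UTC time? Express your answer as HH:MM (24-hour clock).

1 April 2017 is a Saturday, so the first Saturday is April 1 and the fourth is April 22.
1 September 2017 is a Friday, so the first Monday is September 4 and the fourth is September 25.
May 29, 2017 falls between 22 April and 25 September, so daylight saving is in effect and Raskir Station is at UTC+07:45.
15:45 local − 7h45m = 08:00 UTC.

08:00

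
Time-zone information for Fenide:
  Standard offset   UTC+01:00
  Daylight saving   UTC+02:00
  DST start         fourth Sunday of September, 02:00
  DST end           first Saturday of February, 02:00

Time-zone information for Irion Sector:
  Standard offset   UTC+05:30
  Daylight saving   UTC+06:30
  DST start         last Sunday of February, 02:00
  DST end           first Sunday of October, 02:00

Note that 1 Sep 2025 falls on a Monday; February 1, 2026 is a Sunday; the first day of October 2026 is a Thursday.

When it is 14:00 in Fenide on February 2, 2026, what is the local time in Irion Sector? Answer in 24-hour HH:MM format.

17:30

1 September 2025 is a Monday, so the first Sunday is September 7 and the fourth is September 28.
1 February 2026 is a Sunday, so the first Saturday is February 7.
February 2, 2026 lies within the daylight-saving period (28 September 2025 – 7 February 2026), so Fenide is on daylight time, UTC+02:00.
14:00 Fenide − 2h = 12:00 UTC.
1 February 2026 is a Sunday, so Sundays fall on 1, 8, 15, 22; the last is February 22.
1 October 2026 is a Thursday, so the first Sunday is October 4.
At the standard offset (UTC+05:30), 12:00 UTC + 5h30m = 17:30 Irion Sector standard time.
The standard-time date in Irion Sector, February 2, 2026, is outside the daylight-saving period (22 February – 4 October), so Irion Sector is on standard time, UTC+05:30.
12:00 UTC + 5h30m = 17:30 Irion Sector.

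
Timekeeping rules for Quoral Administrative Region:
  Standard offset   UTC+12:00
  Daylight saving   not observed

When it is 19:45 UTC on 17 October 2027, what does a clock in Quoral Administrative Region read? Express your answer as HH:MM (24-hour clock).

Quoral Administrative Region stays on UTC+12:00 all year.
19:45 UTC + 12h = 07:45 local (rolling into the next day, 18 October 2027).

07:45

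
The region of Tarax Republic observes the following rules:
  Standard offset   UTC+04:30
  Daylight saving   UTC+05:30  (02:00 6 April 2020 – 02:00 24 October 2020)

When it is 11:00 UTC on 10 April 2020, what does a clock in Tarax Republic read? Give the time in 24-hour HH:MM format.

At the standard offset (UTC+04:30), 11:00 UTC + 4h30m = 15:30 Tarax Republic standard time.
The standard-time date in Tarax Republic, 10 April 2020, lies within the daylight-saving period (6 April – 24 October), so Tarax Republic is on daylight time, UTC+05:30.
11:00 UTC + 5h30m = 16:30 local.

16:30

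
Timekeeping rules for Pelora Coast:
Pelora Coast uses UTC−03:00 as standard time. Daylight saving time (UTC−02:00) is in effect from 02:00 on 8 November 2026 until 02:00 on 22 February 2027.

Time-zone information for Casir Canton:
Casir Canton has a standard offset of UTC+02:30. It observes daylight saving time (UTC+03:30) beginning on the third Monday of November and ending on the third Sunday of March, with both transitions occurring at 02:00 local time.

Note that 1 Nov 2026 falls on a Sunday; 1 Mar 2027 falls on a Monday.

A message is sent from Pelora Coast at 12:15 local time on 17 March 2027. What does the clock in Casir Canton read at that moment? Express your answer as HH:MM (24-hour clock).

18:45

17 March 2027 does not fall between 8 November 2026 and 22 February 2027, so daylight saving is not in effect and Pelora Coast is at UTC−03:00.
12:15 Pelora Coast + 3h = 15:15 UTC.
1 November 2026 is a Sunday, so the first Monday is November 2 and the third is November 16.
1 March 2027 is a Monday, so the first Sunday is March 7 and the third is March 21.
At the standard offset (UTC+02:30), 15:15 UTC + 2h30m = 17:45 Casir Canton standard time.
The standard-time date in Casir Canton, 17 March 2027, falls between 16 November 2026 and 21 March 2027, so daylight saving is in effect and Casir Canton is at UTC+03:30.
15:15 UTC + 3h30m = 18:45 Casir Canton.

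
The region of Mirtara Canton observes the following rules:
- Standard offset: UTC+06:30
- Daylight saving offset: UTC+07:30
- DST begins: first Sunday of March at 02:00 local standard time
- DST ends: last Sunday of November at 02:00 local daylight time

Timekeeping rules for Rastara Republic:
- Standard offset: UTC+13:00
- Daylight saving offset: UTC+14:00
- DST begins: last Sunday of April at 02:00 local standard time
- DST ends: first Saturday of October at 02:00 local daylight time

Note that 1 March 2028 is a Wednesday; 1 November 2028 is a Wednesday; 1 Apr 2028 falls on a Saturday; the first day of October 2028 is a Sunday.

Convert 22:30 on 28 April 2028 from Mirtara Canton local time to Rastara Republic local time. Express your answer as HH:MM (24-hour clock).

1 March 2028 is a Wednesday, so the first Sunday is March 5.
1 November 2028 is a Wednesday, so Sundays fall on 5, 12, 19, 26; the last is November 26.
28 April 2028 lies within the daylight-saving period (5 March – 26 November), so Mirtara Canton is on daylight time, UTC+07:30.
22:30 Mirtara Canton − 7h30m = 15:00 UTC.
1 April 2028 is a Saturday, so Sundays fall on 2, 9, 16, 23, 30; the last is April 30.
1 October 2028 is a Sunday, so the first Saturday is October 7.
At the standard offset (UTC+13:00), 15:00 UTC + 13h = 04:00 Rastara Republic standard time (rolling into the next day, 29 April 2028).
The standard-time date in Rastara Republic, 29 April 2028, is outside the daylight-saving period (30 April – 7 October), so Rastara Republic is on standard time, UTC+13:00.
15:00 UTC + 13h = 04:00 Rastara Republic (rolling into the next day, 29 April 2028).

04:00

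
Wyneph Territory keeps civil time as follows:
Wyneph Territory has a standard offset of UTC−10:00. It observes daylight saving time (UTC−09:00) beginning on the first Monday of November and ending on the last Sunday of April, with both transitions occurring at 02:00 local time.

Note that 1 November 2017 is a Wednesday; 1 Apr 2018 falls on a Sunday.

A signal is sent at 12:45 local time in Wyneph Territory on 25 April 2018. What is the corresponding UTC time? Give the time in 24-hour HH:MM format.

21:45

1 November 2017 is a Wednesday, so the first Monday is November 6.
1 April 2018 is a Sunday, so Sundays fall on 1, 8, 15, 22, 29; the last is April 29.
25 April 2018 lies within the daylight-saving period (6 November 2017 – 29 April 2018), so Wyneph Territory is on daylight time, UTC−09:00.
12:45 local + 9h = 21:45 UTC.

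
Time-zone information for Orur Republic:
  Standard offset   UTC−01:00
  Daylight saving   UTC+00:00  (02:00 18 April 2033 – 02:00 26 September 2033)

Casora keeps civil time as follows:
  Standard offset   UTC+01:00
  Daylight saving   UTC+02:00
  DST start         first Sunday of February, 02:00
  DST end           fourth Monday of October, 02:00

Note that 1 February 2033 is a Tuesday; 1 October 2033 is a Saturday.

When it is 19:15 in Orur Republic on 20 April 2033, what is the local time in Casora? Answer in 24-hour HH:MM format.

21:15

20 April 2033 falls between 18 April and 26 September, so daylight saving is in effect and Orur Republic is at UTC+00:00.
19:15 Orur Republic − 0h = 19:15 UTC.
1 February 2033 is a Tuesday, so the first Sunday is February 6.
1 October 2033 is a Saturday, so the first Monday is October 3 and the fourth is October 24.
At the standard offset (UTC+01:00), 19:15 UTC + 1h = 20:15 Casora standard time.
The standard-time date in Casora, 20 April 2033, lies within the daylight-saving period (6 February – 24 October), so Casora is on daylight time, UTC+02:00.
19:15 UTC + 2h = 21:15 Casora.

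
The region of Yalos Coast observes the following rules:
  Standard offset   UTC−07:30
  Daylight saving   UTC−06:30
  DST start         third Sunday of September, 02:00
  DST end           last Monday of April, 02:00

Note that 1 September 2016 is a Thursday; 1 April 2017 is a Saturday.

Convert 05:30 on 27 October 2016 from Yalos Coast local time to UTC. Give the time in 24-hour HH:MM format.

1 September 2016 is a Thursday, so the first Sunday is September 4 and the third is September 18.
1 April 2017 is a Saturday, so Mondays fall on 3, 10, 17, 24; the last is April 24.
27 October 2016 lies within the daylight-saving period (18 September 2016 – 24 April 2017), so Yalos Coast is on daylight time, UTC−06:30.
05:30 local + 6h30m = 12:00 UTC.

12:00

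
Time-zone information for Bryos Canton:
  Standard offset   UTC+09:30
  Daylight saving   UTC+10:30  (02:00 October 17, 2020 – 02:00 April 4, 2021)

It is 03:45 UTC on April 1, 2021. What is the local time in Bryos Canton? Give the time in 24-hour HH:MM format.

14:15

At the standard offset (UTC+09:30), 03:45 UTC + 9h30m = 13:15 Bryos Canton standard time.
The standard-time date in Bryos Canton, April 1, 2021, falls between 17 October 2020 and 4 April 2021, so daylight saving is in effect and Bryos Canton is at UTC+10:30.
03:45 UTC + 10h30m = 14:15 local.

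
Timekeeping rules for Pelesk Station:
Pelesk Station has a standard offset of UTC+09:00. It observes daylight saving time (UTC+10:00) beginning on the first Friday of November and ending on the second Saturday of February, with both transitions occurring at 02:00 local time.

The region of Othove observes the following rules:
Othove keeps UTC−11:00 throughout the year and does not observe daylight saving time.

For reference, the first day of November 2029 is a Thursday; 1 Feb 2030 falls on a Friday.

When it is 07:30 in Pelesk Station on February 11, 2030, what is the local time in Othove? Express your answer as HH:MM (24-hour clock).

11:30

1 November 2029 is a Thursday, so the first Friday is November 2.
1 February 2030 is a Friday, so the first Saturday is February 2 and the second is February 9.
Daylight saving runs 2 November 2029 – 9 February 2030; February 11, 2030 is outside that window, so Pelesk Station is on standard time at UTC+09:00.
07:30 Pelesk Station − 9h = 22:30 UTC (rolling into the previous day, 10 February 2030).
Othove has no daylight saving, so its offset is UTC−11:00 year-round.
22:30 UTC − 11h = 11:30 Othove.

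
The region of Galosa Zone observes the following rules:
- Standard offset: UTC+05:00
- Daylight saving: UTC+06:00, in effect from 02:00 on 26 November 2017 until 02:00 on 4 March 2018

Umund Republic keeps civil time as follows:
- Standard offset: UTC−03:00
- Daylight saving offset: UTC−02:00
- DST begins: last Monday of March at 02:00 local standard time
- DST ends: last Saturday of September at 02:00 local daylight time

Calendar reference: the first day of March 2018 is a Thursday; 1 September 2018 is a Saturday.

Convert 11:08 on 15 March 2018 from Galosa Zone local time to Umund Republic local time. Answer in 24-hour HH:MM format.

03:08

Daylight saving runs 26 November 2017 – 4 March 2018; 15 March 2018 is outside that window, so Galosa Zone is on standard time at UTC+05:00.
11:08 Galosa Zone − 5h = 06:08 UTC.
1 March 2018 is a Thursday, so Mondays fall on 5, 12, 19, 26; the last is March 26.
1 September 2018 is a Saturday, so Saturdays fall on 1, 8, 15, 22, 29; the last is September 29.
At the standard offset (UTC−03:00), 06:08 UTC − 3h = 03:08 Umund Republic standard time.
The standard-time date in Umund Republic, 15 March 2018, does not fall between 26 March and 29 September, so daylight saving is not in effect and Umund Republic is at UTC−03:00.
06:08 UTC − 3h = 03:08 Umund Republic.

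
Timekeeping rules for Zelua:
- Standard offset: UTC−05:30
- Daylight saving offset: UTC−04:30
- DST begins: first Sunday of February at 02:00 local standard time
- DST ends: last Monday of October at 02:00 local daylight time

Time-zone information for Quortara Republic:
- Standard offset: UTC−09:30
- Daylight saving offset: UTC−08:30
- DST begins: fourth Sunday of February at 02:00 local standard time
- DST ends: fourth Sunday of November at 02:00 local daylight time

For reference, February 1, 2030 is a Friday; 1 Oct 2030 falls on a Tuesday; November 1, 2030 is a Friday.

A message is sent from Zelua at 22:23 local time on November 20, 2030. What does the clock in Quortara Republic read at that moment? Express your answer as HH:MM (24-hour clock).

1 February 2030 is a Friday, so the first Sunday is February 3.
1 October 2030 is a Tuesday, so Mondays fall on 7, 14, 21, 28; the last is October 28.
November 20, 2030 does not fall between 3 February and 28 October, so daylight saving is not in effect and Zelua is at UTC−05:30.
22:23 Zelua + 5h30m = 03:53 UTC (rolling into the next day, 21 November 2030).
1 February 2030 is a Friday, so the first Sunday is February 3 and the fourth is February 24.
1 November 2030 is a Friday, so the first Sunday is November 3 and the fourth is November 24.
At the standard offset (UTC−09:30), 03:53 UTC − 9h30m = 18:23 Quortara Republic standard time (rolling into the previous day, 20 November 2030).
Daylight saving runs 24 February – 24 November; the standard-time date in Quortara Republic, November 20, 2030, is inside that window, so Quortara Republic is at UTC−08:30.
03:53 UTC − 8h30m = 19:23 Quortara Republic (rolling into the previous day, 20 November 2030).

19:23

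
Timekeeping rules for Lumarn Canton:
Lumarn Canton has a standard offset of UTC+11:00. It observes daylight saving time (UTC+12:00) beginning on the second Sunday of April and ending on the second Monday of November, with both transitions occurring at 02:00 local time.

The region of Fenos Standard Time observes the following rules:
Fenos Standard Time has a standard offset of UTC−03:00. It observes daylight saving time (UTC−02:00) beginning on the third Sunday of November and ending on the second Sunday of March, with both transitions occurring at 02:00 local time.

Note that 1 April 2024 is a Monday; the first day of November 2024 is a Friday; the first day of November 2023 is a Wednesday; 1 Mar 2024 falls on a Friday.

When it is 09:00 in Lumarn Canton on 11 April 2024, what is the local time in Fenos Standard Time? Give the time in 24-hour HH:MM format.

1 April 2024 is a Monday, so the first Sunday is April 7 and the second is April 14.
1 November 2024 is a Friday, so the first Monday is November 4 and the second is November 11.
11 April 2024 does not fall between 14 April and 11 November, so daylight saving is not in effect and Lumarn Canton is at UTC+11:00.
09:00 Lumarn Canton − 11h = 22:00 UTC (rolling into the previous day, 10 April 2024).
1 November 2023 is a Wednesday, so the first Sunday is November 5 and the third is November 19.
1 March 2024 is a Friday, so the first Sunday is March 3 and the second is March 10.
At the standard offset (UTC−03:00), 22:00 UTC − 3h = 19:00 Fenos Standard Time standard time.
The standard-time date in Fenos Standard Time, 10 April 2024, does not fall between 19 November 2023 and 10 March 2024, so daylight saving is not in effect and Fenos Standard Time is at UTC−03:00.
22:00 UTC − 3h = 19:00 Fenos Standard Time.

19:00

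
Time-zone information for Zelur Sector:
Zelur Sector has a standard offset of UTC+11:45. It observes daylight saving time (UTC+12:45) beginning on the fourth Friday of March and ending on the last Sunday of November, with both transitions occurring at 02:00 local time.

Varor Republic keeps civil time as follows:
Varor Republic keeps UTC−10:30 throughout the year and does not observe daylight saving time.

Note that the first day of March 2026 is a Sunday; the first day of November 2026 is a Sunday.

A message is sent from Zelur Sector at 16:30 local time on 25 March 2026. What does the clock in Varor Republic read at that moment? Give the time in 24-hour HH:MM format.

1 March 2026 is a Sunday, so the first Friday is March 6 and the fourth is March 27.
1 November 2026 is a Sunday, so Sundays fall on 1, 8, 15, 22, 29; the last is November 29.
25 March 2026 does not fall between 27 March and 29 November, so daylight saving is not in effect and Zelur Sector is at UTC+11:45.
16:30 Zelur Sector − 11h45m = 04:45 UTC.
Varor Republic stays on UTC−10:30 all year.
04:45 UTC − 10h30m = 18:15 Varor Republic (rolling into the previous day, 24 March 2026).

18:15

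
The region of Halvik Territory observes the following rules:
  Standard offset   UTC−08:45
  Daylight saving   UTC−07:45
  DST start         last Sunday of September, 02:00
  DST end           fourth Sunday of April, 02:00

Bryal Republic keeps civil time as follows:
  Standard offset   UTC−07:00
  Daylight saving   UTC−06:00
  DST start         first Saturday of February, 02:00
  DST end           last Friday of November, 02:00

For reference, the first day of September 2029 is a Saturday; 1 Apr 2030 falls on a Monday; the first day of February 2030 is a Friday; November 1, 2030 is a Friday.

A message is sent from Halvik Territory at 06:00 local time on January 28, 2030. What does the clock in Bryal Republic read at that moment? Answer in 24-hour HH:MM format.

06:45

1 September 2029 is a Saturday, so Sundays fall on 2, 9, 16, 23, 30; the last is September 30.
1 April 2030 is a Monday, so the first Sunday is April 7 and the fourth is April 28.
January 28, 2030 lies within the daylight-saving period (30 September 2029 – 28 April 2030), so Halvik Territory is on daylight time, UTC−07:45.
06:00 Halvik Territory + 7h45m = 13:45 UTC.
1 February 2030 is a Friday, so the first Saturday is February 2.
1 November 2030 is a Friday, so Fridays fall on 1, 8, 15, 22, 29; the last is November 29.
At the standard offset (UTC−07:00), 13:45 UTC − 7h = 06:45 Bryal Republic standard time.
The standard-time date in Bryal Republic, January 28, 2030, is outside the daylight-saving period (2 February – 29 November), so Bryal Republic is on standard time, UTC−07:00.
13:45 UTC − 7h = 06:45 Bryal Republic.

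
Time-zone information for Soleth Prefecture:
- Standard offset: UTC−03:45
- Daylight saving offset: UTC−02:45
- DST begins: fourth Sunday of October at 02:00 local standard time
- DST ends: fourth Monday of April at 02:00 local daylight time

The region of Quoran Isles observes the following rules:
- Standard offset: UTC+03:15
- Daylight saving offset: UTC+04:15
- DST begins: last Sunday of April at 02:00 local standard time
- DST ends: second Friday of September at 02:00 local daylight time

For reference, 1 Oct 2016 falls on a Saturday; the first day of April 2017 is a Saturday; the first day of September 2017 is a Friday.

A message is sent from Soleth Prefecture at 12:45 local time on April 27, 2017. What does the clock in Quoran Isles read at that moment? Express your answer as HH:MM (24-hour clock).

19:45

1 October 2016 is a Saturday, so the first Sunday is October 2 and the fourth is October 23.
1 April 2017 is a Saturday, so the first Monday is April 3 and the fourth is April 24.
April 27, 2017 is outside the daylight-saving period (23 October 2016 – 24 April 2017), so Soleth Prefecture is on standard time, UTC−03:45.
12:45 Soleth Prefecture + 3h45m = 16:30 UTC.
1 April 2017 is a Saturday, so Sundays fall on 2, 9, 16, 23, 30; the last is April 30.
1 September 2017 is a Friday, so the first Friday is September 1 and the second is September 8.
At the standard offset (UTC+03:15), 16:30 UTC + 3h15m = 19:45 Quoran Isles standard time.
Daylight saving runs 30 April – 8 September; the standard-time date in Quoran Isles, April 27, 2017, is outside that window, so Quoran Isles is on standard time at UTC+03:15.
16:30 UTC + 3h15m = 19:45 Quoran Isles.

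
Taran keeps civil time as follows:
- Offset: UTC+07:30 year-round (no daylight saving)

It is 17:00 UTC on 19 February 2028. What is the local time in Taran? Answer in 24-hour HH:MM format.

00:30

Taran stays on UTC+07:30 all year.
17:00 UTC + 7h30m = 00:30 local (rolling into the next day, 20 February 2028).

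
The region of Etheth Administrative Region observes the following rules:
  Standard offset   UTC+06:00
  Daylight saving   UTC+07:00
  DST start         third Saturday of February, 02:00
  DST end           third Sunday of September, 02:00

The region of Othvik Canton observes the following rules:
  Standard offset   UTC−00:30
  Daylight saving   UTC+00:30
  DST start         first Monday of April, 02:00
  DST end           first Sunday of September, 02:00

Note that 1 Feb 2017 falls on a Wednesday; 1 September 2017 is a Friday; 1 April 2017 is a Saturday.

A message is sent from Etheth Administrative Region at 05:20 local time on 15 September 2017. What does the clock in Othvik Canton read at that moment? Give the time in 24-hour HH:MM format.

1 February 2017 is a Wednesday, so the first Saturday is February 4 and the third is February 18.
1 September 2017 is a Friday, so the first Sunday is September 3 and the third is September 17.
15 September 2017 lies within the daylight-saving period (18 February – 17 September), so Etheth Administrative Region is on daylight time, UTC+07:00.
05:20 Etheth Administrative Region − 7h = 22:20 UTC (rolling into the previous day, 14 September 2017).
1 April 2017 is a Saturday, so the first Monday is April 3.
1 September 2017 is a Friday, so the first Sunday is September 3.
At the standard offset (UTC−00:30), 22:20 UTC − 0h30m = 21:50 Othvik Canton standard time.
The standard-time date in Othvik Canton, 14 September 2017, does not fall between 3 April and 3 September, so daylight saving is not in effect and Othvik Canton is at UTC−00:30.
22:20 UTC − 0h30m = 21:50 Othvik Canton.

21:50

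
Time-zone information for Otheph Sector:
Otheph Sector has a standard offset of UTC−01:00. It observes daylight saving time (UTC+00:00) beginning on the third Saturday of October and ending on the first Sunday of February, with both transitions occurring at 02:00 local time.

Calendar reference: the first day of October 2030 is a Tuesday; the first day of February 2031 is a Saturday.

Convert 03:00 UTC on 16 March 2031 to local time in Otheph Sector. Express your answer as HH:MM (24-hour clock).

1 October 2030 is a Tuesday, so the first Saturday is October 5 and the third is October 19.
1 February 2031 is a Saturday, so the first Sunday is February 2.
At the standard offset (UTC−01:00), 03:00 UTC − 1h = 02:00 Otheph Sector standard time.
Daylight saving runs 19 October 2030 – 2 February 2031; the standard-time date in Otheph Sector, 16 March 2031, is outside that window, so Otheph Sector is on standard time at UTC−01:00.
03:00 UTC − 1h = 02:00 local.

02:00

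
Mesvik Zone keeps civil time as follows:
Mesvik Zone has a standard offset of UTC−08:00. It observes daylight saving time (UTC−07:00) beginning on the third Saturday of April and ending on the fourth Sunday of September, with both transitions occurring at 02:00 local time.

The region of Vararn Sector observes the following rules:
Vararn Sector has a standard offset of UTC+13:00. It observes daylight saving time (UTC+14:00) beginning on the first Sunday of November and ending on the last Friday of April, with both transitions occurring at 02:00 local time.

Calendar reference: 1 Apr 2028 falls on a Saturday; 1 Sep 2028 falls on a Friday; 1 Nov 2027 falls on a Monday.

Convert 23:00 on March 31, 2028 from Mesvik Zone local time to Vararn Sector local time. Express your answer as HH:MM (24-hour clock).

1 April 2028 is a Saturday, so the first Saturday is April 1 and the third is April 15.
1 September 2028 is a Friday, so the first Sunday is September 3 and the fourth is September 24.
March 31, 2028 is outside the daylight-saving period (15 April – 24 September), so Mesvik Zone is on standard time, UTC−08:00.
23:00 Mesvik Zone + 8h = 07:00 UTC (rolling into the next day, 1 April 2028).
1 November 2027 is a Monday, so the first Sunday is November 7.
1 April 2028 is a Saturday, so Fridays fall on 7, 14, 21, 28; the last is April 28.
At the standard offset (UTC+13:00), 07:00 UTC + 13h = 20:00 Vararn Sector standard time.
The standard-time date in Vararn Sector, April 1, 2028, falls between 7 November 2027 and 28 April 2028, so daylight saving is in effect and Vararn Sector is at UTC+14:00.
07:00 UTC + 14h = 21:00 Vararn Sector.

21:00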